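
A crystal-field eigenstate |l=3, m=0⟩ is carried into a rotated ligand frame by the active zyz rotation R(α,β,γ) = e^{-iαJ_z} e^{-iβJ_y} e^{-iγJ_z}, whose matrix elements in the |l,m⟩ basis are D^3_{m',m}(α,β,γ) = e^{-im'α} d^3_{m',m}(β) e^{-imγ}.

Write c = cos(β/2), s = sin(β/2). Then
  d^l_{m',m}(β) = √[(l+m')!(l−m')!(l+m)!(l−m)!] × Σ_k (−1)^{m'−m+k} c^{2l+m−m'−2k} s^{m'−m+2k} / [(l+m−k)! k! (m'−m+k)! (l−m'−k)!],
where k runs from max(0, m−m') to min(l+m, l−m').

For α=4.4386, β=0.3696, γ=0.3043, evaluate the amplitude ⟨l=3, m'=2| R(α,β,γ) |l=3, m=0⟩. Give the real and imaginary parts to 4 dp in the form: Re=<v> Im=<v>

D^3_{2,0}(4.4386,0.3696,0.3043) = e^{-i·2·4.4386}·d^3_{2,0}(0.3696)·e^{-i·0·0.3043}. Compute d first:
With c≡cos(β/2)=0.982973 and s≡sin(β/2)=0.183750, N=[120·1·6·6]^{1/2}=65.726707
k: max(0,(0)−(2))=0 … min(3+(0),3−(2))=1
  k=0: (−1)^2·65.7267/(12)·0.9830^4·0.1837^2 = +0.172656
  k=1: (−1)^3·65.7267/(12)·0.9830^2·0.1837^4 = -0.006033
d^3_{2,0}(0.3696) = +0.172656 -0.006033 = +0.166623
Phases: e^{-i·(2)·4.4386}=-0.853788-0.520621i, e^{-i·(0)·0.3043}=+1.000000+0.000000i ⇒ D=-0.142260-0.086747i

Re=-0.1423 Im=-0.0867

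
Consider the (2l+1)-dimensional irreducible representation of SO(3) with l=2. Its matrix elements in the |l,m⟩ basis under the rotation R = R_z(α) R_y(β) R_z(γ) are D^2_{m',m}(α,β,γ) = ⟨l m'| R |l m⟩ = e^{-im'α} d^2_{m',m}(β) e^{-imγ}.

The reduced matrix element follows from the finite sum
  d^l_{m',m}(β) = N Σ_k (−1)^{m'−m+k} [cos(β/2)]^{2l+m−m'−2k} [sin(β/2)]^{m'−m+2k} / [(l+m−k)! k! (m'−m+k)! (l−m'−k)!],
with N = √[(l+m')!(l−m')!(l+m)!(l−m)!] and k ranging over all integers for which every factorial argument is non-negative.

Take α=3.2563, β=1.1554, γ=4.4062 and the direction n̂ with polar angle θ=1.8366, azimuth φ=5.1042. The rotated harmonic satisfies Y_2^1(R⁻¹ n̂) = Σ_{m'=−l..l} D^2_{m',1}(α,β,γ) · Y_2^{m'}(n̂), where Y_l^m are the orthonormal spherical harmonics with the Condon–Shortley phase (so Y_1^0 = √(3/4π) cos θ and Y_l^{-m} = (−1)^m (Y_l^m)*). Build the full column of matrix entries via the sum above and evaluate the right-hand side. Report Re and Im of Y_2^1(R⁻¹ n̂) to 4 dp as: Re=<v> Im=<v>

Need the full column D^2_{m',1} for m'=−2..2 at α=3.2563, β=1.1554, γ=4.4062.
cos(β/2)=0.837721, sin(β/2)=0.546099
d^2_{-2,1}: single k=3 term ⇒ +0.272862;  D = -0.139258+0.234650i
d^2_{-1,1}: k∈[2..3] ⇒ +0.627859 -0.088937 = +0.538922;  D = +0.220192-0.491886i
d^2_{0,1}: k∈[1..2] ⇒ +0.786402 -0.334186 = +0.452216;  D = -0.136310+0.431183i
d^2_{1,1}: k∈[0..1] ⇒ +0.492490 -0.627859 = -0.135369;  D = -0.025763+0.132895i
d^2_{2,1}: single k=0 term ⇒ -0.642095;  D = +0.049248-0.640203i
Y_2^{m'}(θ=1.8366,φ=5.1042) and Σ D·Y over m':
  (-0.1393+0.2347i)·(-0.2547+0.2538i)  (+0.2202-0.4919i)·(-0.0748-0.1810i)  (-0.1363+0.4312i)·(-0.2501+0.0000i)  (-0.0258+0.1329i)·(+0.0748-0.1810i)  (+0.0492-0.6402i)·(-0.2547-0.2538i)
Y_2^1(R⁻¹ n̂) = -0.248408-0.040849i

Re=-0.2484 Im=-0.0408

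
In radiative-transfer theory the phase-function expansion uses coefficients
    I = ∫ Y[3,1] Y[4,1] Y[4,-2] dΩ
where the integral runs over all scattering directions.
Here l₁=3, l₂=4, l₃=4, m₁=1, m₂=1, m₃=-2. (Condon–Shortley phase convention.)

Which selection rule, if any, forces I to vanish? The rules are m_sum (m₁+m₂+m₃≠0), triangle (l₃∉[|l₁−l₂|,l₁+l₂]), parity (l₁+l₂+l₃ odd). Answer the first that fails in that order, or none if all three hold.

parity

azimuthal sum: 1 + 1 − 2 = 0  ✓
1 ≤ 4 ≤ 7 (triangle on l)  ✓
L = 3 + 4 + 4 = 11 (odd)  ✗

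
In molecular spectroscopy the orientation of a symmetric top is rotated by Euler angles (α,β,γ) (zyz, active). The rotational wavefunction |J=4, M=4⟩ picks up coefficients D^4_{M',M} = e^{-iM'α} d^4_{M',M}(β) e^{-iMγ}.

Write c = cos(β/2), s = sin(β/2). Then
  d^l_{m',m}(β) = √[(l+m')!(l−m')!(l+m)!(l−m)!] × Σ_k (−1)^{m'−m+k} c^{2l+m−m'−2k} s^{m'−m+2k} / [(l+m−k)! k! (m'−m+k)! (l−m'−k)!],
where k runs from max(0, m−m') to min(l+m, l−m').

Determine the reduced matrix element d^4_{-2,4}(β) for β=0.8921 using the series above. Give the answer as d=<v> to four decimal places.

d=0.0278

d^4_{-2,4}(β=0.8921) via the finite sum:
Half-angle: c=0.902158, s=0.431405. N=√(2·720·40320·1)=7619.763776
k∈{6} keeps every argument non-negative
  k=6: (−1)^0·7619.7638/(1440)·0.9022^2·0.4314^6 = +0.027762
d^4_{-2,4}(0.8921) = +0.027762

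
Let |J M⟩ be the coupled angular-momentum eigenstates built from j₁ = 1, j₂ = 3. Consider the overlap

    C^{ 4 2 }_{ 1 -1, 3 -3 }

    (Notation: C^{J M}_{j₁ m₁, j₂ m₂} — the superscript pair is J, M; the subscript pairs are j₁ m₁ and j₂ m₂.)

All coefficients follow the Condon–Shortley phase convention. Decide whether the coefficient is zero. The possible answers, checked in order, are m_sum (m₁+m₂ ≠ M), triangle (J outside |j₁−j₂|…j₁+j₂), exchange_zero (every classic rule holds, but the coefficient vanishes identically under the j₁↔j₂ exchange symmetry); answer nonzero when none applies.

m_sum

m-sum: m₁+m₂ = -1+(-3) = -4, M = 2  ✗ ⇒ coefficient is 0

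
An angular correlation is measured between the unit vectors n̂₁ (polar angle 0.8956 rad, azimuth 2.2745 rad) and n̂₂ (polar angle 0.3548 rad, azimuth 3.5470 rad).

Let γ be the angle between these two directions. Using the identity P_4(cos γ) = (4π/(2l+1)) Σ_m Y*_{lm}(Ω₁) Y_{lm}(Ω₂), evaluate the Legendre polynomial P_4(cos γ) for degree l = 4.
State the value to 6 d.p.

-0.427621

Addition theorem: P_4(cos γ) = (4π/9) Σ_m Y*_{lm}(Ω₁) Y_{lm}(Ω₂), m = −4…4:
  term(m=-4) = (0.000390, 0.000984)   from Y*(Ω₁)=(-0.155601, 0.052738), Y(Ω₂)=(-0.000328, -0.006438)
  term(m=-3) = (-0.014286, 0.011456)   from Y*(Ω₁)=(0.319097, 0.191413), Y(Ω₂)=(-0.017086, 0.046150)
  term(m=-2) = (-0.060883, -0.041348)   from Y*(Ω₁)=(-0.057519, -0.348897), Y(Ω₂)=(0.143383, -0.150863)
  term(m=-1) = (-0.008747, 0.028450)   from Y*(Ω₁)=(0.039606, -0.046669), Y(Ω₂)=(-0.446846, 0.191778)
  term(m=+0) = (-0.139210, -0.000000)   from Y*(Ω₁)=(-0.357380, -0.000000), Y(Ω₂)=(0.389529, 0.000000)
  term(m=+1) = (-0.008747, -0.028450)   from Y*(Ω₁)=(-0.039606, -0.046669), Y(Ω₂)=(0.446846, 0.191778)
  term(m=+2) = (-0.060883, 0.041348)   from Y*(Ω₁)=(-0.057519, 0.348897), Y(Ω₂)=(0.143383, 0.150863)
  term(m=+3) = (-0.014286, -0.011456)   from Y*(Ω₁)=(-0.319097, 0.191413), Y(Ω₂)=(0.017086, 0.046150)
  term(m=+4) = (0.000390, -0.000984)   from Y*(Ω₁)=(-0.155601, -0.052738), Y(Ω₂)=(-0.000328, 0.006438)
Accumulated sum (-0.306261, 0.000000); after 4π/(2l+1) scaling, (-0.427621, 0.000000) ⇒ P_4 = -0.427621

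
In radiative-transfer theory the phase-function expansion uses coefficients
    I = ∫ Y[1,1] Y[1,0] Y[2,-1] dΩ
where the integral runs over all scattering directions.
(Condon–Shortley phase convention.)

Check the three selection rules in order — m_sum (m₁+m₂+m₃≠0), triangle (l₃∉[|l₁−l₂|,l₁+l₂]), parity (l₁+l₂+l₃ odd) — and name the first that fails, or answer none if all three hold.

Σmᵢ = 0  ✓
l₃∈[|l₁−l₂|,l₁+l₂]=[0,2], have l₃=2  ✓
Σlᵢ = 4 ⇒ even  ✓

none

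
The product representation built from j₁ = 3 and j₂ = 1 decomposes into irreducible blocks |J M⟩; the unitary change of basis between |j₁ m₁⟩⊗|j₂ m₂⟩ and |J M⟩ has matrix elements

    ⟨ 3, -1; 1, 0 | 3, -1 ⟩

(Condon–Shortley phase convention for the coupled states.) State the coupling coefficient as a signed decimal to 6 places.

−√(1/12) = -0.288675

j₁+j₂−J=1  J+j₁−j₂=5  J−j₁+j₂=1  j₁+j₂+J+1=8
(j₁±m₁, j₂±m₂, J±M) = (2,4,1,1,2,4)
P² = 48
sum k=0..1:
  [0] +1/24 = 1/24
  [1] −1/12 = -1/12
S = -1/24
C² = P²·S² = 1/12 ; C = -0.288675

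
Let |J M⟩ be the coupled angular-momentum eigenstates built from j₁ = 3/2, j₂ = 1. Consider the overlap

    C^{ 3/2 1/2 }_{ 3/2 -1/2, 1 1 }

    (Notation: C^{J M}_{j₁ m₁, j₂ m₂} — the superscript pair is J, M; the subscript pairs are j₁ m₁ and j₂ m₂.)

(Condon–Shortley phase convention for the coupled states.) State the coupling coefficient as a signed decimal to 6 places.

triangle: 1!*2!*1!/5! = 2/120
(j±m)!: 1!*2!*2!*0!*2!*1! = 8
prefactor² = (2J+1)*Δ*N² = 8/15
  k=1: −1/(1!*0!*1!*1!*1!*0!) = -1
Σ = -1  ⇒  CG² = 8/15*(-1)² = 8/15
CG = −√(8/15) = -0.730297

−√(8/15) = -0.730297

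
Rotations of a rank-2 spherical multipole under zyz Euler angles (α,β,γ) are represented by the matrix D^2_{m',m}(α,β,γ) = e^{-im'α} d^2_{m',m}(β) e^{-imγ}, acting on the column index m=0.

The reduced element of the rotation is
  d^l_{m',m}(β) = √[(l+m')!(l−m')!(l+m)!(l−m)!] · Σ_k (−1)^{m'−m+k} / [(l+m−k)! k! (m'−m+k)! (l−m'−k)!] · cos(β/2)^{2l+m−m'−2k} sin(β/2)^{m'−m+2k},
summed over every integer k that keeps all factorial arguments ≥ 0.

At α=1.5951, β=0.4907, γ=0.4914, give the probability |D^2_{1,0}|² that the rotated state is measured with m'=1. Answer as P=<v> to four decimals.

D^2_{1,0}(1.5951,0.4907,0.4914) = e^{-i·1·1.5951}·d^2_{1,0}(0.4907)·e^{-i·0·0.4914}. Compute d first:
Half-angle: c=0.970052, s=0.242896. N=√(6·1·2·2)=4.898979
k: max(0,(0)−(1))=0 … min(2+(0),2−(1))=1
  k=0: (−1)^1·4.8990/(2)·0.9701^3·0.2429^1 = -0.543102
  k=1: (−1)^2·4.8990/(2)·0.9701^1·0.2429^3 = +0.034051
d^2_{1,0}(0.4907) = -0.543102 +0.034051 = -0.509051
|D^2_{1,0}|² = |d^2_{1,0}(β)|² = (-0.509051)² = 0.259133 (the z-rotation phases have unit modulus)

P=0.2591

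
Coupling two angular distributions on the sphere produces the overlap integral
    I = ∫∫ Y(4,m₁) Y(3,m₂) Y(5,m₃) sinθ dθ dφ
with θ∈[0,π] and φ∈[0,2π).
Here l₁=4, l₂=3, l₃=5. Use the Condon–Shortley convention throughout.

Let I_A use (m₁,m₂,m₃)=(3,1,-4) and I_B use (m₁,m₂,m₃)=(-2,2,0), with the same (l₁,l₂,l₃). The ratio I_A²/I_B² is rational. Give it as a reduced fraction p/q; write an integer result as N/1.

49/800

l's match ⇒ only the (l;m) 3-j factors differ between A and B.
A: triangle coeff Δ(4,3,5) = 1/180180; Σ_t [0,1]: t=0:+1/5760 t=1:−1/4320 = -1/17280; (3j)²=7/4290 [(4 3 5; 3 1 -4)], sign=+1
B: triangle coeff Δ(4,3,5) = 1/180180; Σ_t [1,2]: t=1:−1/2880 t=2:+1/576 = 1/720; (3j)²=80/3003 [(4 3 5; -2 2 0)], sign=-1
I_A²/I_B² = (7/4290)/(80/3003) = 49/800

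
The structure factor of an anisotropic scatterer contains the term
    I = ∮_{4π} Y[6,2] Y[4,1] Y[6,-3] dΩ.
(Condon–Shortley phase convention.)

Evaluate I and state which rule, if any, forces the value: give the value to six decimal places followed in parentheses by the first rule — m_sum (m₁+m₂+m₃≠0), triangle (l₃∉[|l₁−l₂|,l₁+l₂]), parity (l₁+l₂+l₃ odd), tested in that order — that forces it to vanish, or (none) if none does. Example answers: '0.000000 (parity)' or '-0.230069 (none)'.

-0.131554 (none)

Rules hold: Σm=0, L=16 even, 2≤6≤10.
N = 13·9·13 = 1521
Δ = 4!·8!·4!/17! = 1/15315300
Racah Σ t=0..4: t=0:+1/829440 t=1:−1/25920 t=2:+1/9216 t=3:−1/25920 t=4:+1/829440 = 7/207360
⇒ 3j(6 4 6; 0 0 0)² = 28/2431, sgn +1
Racah Σ t=1..4: t=1:−1/103680 t=2:+1/34560 t=3:−1/120960 t=4:+1/5806080 = 13/1161216
⇒ 3j(6 4 6; 2 1 -3)² = 65/5236, sgn -1
4πI² = N·(3j₀)²·(3jₘ)² = 7605/34969
I = -1·√(0.217478/4π) = -0.13155370
No selection rule forces the value: the integral is nonzero (none).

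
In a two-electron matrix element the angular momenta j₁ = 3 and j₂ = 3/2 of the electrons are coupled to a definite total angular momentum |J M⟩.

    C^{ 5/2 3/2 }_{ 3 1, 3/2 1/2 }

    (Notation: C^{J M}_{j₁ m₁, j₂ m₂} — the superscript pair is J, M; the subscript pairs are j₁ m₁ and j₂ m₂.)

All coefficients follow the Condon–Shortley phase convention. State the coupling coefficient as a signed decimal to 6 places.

√[6·2!4!1!/8! · 4!2!2!1!4!1!] = √(576/35)
  +(−1)^1/∏(1,1,1,1,3,0)! = -1/6  (running -1/6)
  +(−1)^2/∏(2,0,0,0,4,1)! = 1/48  (running -7/48)
⟨..|..⟩ = √(576/35)·(-7/48) = -0.591608

−√(7/20) ≈ -0.591608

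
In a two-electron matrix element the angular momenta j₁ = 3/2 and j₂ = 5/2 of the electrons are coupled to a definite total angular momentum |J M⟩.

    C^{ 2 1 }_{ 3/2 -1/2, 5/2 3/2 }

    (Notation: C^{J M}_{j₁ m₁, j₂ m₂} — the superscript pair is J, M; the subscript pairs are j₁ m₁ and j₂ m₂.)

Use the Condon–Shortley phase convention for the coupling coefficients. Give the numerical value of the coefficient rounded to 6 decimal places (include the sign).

+√(1/42) = +0.154303

√[5·2!1!3!/7! · 1!2!4!1!3!1!] = √(24/7)
  +(−1)^1/∏(1,1,1,3,0,0)! = -1/6  (running -1/6)
  +(−1)^2/∏(2,0,0,2,1,1)! = 1/4  (running 1/12)
⟨..|..⟩ = √(24/7)·(1/12) = +0.154303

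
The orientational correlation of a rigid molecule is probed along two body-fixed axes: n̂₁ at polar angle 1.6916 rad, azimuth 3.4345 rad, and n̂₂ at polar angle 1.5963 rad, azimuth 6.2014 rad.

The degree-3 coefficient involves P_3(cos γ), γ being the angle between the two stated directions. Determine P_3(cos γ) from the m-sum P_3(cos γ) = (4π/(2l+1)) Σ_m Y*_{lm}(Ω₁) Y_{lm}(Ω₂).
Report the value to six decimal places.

-0.568973

Addition theorem: P_3(cos γ) = (4π/7) Σ_m Y*_{lm}(Ω₁) Y_{lm}(Ω₂), m = −3…3:
  m=-3: (-0.26047 - 0.31426j) × (0.40433 + 0.10125j) = -0.07350 - 0.15344j  (running Σ = -0.07350 - 0.15344j)
  m=-2: (-0.10113 - 0.06710j) × (-0.02570 - 0.00424j) = 0.00231 + 0.00215j  (running Σ = -0.07118 - 0.15128j)
  m=-1: (0.28486 + 0.08591j) × (-0.32095 - 0.02631j) = -0.08916 - 0.03507j  (running Σ = -0.16035 - 0.18635j)
  m=0: (0.13165 + 0.00000j) × (0.02852 + 0.00000j) = 0.00375 + 0.00000j  (running Σ = -0.15659 - 0.18635j)
  m=1: (-0.28486 + 0.08591j) × (0.32095 - 0.02631j) = -0.08916 + 0.03507j  (running Σ = -0.24576 - 0.15128j)
  m=2: (-0.10113 + 0.06710j) × (-0.02570 + 0.00424j) = 0.00231 - 0.00215j  (running Σ = -0.24344 - 0.15344j)
  m=3: (0.26047 - 0.31426j) × (-0.40433 + 0.10125j) = -0.07350 + 0.15344j  (running Σ = -0.31694 + 0.00000j)
Total Σ_m = -0.31694 + 0.00000j. Multiply by 1.795196: -0.56897 + 0.00000j. P_3(cos γ) = -0.568973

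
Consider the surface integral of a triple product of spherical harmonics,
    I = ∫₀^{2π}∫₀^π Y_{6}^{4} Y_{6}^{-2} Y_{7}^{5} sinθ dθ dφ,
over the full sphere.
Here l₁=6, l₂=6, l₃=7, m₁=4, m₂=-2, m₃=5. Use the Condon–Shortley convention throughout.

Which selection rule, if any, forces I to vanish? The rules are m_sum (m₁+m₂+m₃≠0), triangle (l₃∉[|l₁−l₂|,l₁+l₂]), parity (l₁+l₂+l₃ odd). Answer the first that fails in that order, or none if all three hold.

m_sum

m₁+m₂+m₃ = 4 − 2 + 5 = 7  ✗
triangle: |6−6|=0 ≤ l₃=7 ≤ 6+6=12
parity: l₁+l₂+l₃ = 19 is odd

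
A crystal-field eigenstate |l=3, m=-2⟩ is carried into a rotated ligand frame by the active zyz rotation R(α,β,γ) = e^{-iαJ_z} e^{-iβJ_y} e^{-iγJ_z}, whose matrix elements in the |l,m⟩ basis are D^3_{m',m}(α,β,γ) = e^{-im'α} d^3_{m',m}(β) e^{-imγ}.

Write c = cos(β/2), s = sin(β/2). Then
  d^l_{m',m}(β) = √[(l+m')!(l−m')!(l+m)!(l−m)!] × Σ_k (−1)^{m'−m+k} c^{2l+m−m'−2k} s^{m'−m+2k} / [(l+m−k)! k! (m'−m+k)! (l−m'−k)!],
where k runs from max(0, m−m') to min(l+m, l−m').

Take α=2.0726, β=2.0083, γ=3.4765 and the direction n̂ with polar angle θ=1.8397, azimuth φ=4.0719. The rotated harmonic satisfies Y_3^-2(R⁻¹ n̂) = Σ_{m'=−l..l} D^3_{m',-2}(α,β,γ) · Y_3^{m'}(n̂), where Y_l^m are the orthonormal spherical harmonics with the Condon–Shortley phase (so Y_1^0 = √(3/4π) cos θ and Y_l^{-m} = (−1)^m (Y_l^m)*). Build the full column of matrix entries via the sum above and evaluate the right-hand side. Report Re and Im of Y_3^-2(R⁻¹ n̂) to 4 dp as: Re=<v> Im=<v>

Re=0.0061 Im=0.2397

Need the full column D^3_{m',-2} for m'=−3..3 at α=2.0726, β=2.0083, γ=3.4765.
cos(β/2)=0.536806, sin(β/2)=0.843706
d^3_{-3,-2}: single k=1 term ⇒ +0.092120;  D = +0.075798+0.052351i
d^3_{-2,-2}: k∈[0..1] ⇒ +0.023928 -0.295543 = -0.271615;  D = -0.027826+0.270186i
d^3_{-1,-2}: k∈[0..1] ⇒ -0.118926 +0.587563 = +0.468637;  D = -0.431793+0.182141i
d^3_{0,-2}: k∈[0..1] ⇒ +0.323751 -0.799759 = -0.476008;  D = -0.373160-0.295525i
d^3_{1,-2}: k∈[0..1] ⇒ -0.587563 +0.725726 = +0.138163;  D = +0.023104-0.136218i
d^3_{2,-2}: k∈[0..1] ⇒ +0.730077 -0.360701 = +0.369376;  D = -0.348989+0.121018i
d^3_{3,-2}: single k=0 term ⇒ -0.562145;  D = -0.416941-0.377051i
Y_3^{m'}(θ=1.8397,φ=4.0719) and Σ D·Y over m':
  (+0.0758+0.0524i)·(+0.3511+0.1284i)  (-0.0278+0.2702i)·(+0.0721+0.2418i)  (-0.4318+0.1821i)·(+0.1205-0.1617i)  (-0.3732-0.2955i)·(+0.2624+0.0000i)  (+0.0231-0.1362i)·(-0.1205-0.1617i)  (-0.3490+0.1210i)·(+0.0721-0.2418i)  (-0.4169-0.3771i)·(-0.3511+0.1284i)
Y_3^-2(R⁻¹ n̂) = +0.006132+0.239688i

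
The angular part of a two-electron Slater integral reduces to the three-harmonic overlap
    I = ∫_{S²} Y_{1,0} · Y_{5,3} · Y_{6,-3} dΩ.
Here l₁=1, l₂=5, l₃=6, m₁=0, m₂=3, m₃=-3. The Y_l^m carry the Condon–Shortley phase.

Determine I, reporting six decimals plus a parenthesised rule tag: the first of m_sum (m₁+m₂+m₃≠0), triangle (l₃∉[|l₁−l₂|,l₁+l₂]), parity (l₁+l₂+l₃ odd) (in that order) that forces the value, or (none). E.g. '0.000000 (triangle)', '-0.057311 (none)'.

Checks pass: Σm=0; 12 even; l₃=6∈[4,6].
(2·1+1)(2·5+1)(2·6+1) = 429
Δ: 0! 2! 10! / 13! → 1/858
sum: t=0:+1/14400 = 1/14400
3j²(1 5 6; 0 0 0) = Δ·Π!·Σ² = 6/143  (sign +1)
sum: t=0:+1/80640 = 1/80640
3j²(1 5 6; 0 3 -3) = Δ·Π!·Σ² = 9/286  (sign -1)
combine: 4πI² = 429·6/143·9/286 = 81/143
take √, sign -1: I = -0.21230956
No selection rule forces the value: the integral is nonzero (none).

-0.212310 (none)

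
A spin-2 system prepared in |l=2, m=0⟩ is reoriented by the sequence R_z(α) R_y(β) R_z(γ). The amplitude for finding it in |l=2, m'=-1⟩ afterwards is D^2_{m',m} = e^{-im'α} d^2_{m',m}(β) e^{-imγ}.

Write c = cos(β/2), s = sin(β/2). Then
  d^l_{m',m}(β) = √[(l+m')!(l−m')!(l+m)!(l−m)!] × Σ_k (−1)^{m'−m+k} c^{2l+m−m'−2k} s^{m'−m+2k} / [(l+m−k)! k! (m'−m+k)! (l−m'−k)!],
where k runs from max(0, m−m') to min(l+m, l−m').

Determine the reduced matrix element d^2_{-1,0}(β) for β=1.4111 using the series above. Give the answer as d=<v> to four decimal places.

d^2_{-1,0}(β=1.4111) via the finite sum:
Half-angle: c=0.761255, s=0.648453. N=√(1·6·2·2)=4.898979
Admissible k: 1..2 (factorial args all ≥0)
  k=1: (−1)^0·4.8990/(2)·0.7613^3·0.6485^1 = +0.700720
  k=2: (−1)^1·4.8990/(2)·0.7613^1·0.6485^3 = -0.508441
d^2_{-1,0}(1.4111) = +0.700720 -0.508441 = +0.192279

d=0.1923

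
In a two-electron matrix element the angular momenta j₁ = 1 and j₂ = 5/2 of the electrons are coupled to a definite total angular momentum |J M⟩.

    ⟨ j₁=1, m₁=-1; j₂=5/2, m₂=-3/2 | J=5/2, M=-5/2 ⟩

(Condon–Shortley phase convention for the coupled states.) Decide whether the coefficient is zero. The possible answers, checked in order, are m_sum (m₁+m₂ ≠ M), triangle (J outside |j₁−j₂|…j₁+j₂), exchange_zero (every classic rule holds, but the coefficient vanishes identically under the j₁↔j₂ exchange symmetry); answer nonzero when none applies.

m-sum: m₁+m₂ = -1+(-3/2) = -5/2, M = -5/2  ✓
triangle: |j₁−j₂| = 3/2 ≤ J = 5/2 ≤ j₁+j₂ = 7/2  ✓
exchange: j₁≠j₂ or m₁≠m₂ — the exchange symmetry imposes no constraint here
value check: CG = −√(2/7) = -0.534522 ≠ 0

nonzero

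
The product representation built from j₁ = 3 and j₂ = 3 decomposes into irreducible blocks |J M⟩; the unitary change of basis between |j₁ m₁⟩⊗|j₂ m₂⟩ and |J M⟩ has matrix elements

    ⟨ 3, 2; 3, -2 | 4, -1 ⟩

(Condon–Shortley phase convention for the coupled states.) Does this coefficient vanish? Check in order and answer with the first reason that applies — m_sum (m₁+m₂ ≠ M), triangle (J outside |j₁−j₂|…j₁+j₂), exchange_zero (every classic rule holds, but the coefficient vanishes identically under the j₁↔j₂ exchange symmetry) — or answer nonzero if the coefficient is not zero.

m_sum

m-sum: m₁+m₂ = 2+(-2) = 0, M = -1  ✗ ⇒ coefficient is 0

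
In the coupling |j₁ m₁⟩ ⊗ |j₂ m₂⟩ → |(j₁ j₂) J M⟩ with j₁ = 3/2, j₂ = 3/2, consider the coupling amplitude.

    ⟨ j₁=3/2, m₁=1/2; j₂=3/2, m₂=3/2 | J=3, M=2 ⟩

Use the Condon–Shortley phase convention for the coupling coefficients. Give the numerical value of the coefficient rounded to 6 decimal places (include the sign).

+0.707107  (= +√(1/2))

triangle: 0!×3!×3!/7! = 36/5040
(j±m)!: 2!×1!×3!×0!×5!×1! = 1440
prefactor² = (2J+1)×Δ×N² = 72
  k=0: +1/(0!×0!×1!×3!×2!×0!) = 1/12
Σ = 1/12  ⇒  CG² = 72×(1/12)² = 1/2
CG = +√(1/2) = +0.707107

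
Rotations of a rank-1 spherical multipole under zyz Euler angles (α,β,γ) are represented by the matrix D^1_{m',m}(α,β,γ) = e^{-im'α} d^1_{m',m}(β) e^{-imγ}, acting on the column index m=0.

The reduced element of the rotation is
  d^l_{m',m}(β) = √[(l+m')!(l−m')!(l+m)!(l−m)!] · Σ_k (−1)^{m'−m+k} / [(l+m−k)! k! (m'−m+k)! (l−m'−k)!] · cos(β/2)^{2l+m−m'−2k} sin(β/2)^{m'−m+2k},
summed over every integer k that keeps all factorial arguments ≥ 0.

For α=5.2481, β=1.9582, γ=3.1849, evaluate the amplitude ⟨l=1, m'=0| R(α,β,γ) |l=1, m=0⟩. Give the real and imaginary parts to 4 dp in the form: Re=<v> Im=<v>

Re=-0.3778 Im=0.0000

First d^1_{0,0}(β=1.9582), then the phase factors e^{-i(0)α} and e^{-i(0)γ}:
With c≡cos(β/2)=0.557770 and s≡sin(β/2)=0.829996, N=[1·1·1·1]^{1/2}=1.000000
k∈{0,1} keeps every argument non-negative
  k=0: (−1)^0·1.0000/(1)·0.5578^2·0.8300^0 = +0.311107
  k=1: (−1)^1·1.0000/(1)·0.5578^0·0.8300^2 = -0.688893
d^1_{0,0}(1.9582) = +0.311107 -0.688893 = -0.377786
D = (+1.000000+0.000000i)·(-0.377786)·(+1.000000+0.000000i) = -0.377786+0.000000i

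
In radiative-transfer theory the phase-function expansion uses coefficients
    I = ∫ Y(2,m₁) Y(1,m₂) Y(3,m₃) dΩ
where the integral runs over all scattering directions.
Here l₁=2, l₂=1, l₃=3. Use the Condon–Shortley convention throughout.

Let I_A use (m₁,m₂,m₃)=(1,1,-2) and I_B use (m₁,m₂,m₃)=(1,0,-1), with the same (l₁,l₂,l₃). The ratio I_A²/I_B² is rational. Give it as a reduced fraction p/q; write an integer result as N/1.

5/4

l's match ⇒ only the (l;m) 3-j factors differ between A and B.
A: triangle coeff Δ(2,1,3) = 1/105; Σ_t [0,0]: t=0:+1/12 = 1/12; (3j)²=2/21 [(2 1 3; 1 1 -2)], sign=-1
B: triangle coeff Δ(2,1,3) = 1/105; Σ_t [0,0]: t=0:+1/6 = 1/6; (3j)²=8/105 [(2 1 3; 1 0 -1)], sign=+1
I_A²/I_B² = (2/21)/(8/105) = 5/4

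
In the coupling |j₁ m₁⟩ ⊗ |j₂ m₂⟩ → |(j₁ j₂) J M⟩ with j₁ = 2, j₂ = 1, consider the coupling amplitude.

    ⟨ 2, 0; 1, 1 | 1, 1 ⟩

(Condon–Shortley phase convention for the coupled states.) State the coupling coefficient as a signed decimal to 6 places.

+0.316228

j₁+j₂−J=2  J+j₁−j₂=2  J−j₁+j₂=0  j₁+j₂+J+1=5
(j₁±m₁, j₂±m₂, J±M) = (2,2,2,0,2,0)
P² = 8/5
sum k=2..2:
  [2] +1/4 = 1/4
S = 1/4
C² = P²·S² = 1/10 ; C = +0.316228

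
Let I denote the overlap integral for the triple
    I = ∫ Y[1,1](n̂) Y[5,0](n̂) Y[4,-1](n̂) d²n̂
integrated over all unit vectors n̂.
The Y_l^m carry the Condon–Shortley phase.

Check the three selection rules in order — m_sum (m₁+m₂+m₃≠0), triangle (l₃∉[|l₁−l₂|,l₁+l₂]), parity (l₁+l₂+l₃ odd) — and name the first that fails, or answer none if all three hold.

none

azimuthal sum: 1 + 0 − 1 = 0  ✓
4 ≤ 4 ≤ 6 (triangle on l)  ✓
L = 1 + 5 + 4 = 10 (even)  ✓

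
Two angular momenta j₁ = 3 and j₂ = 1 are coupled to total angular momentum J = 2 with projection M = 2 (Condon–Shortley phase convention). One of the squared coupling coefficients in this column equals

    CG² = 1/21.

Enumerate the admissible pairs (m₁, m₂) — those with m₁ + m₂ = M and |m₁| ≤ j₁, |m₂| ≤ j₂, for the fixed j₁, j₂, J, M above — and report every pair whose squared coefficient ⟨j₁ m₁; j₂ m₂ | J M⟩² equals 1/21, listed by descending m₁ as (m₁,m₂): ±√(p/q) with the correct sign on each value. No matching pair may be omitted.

(1,1): +√(1/21)

Admissible pairs with m₁+m₂ = M = 2: (1,1), (2,0), (3,-1)
  (m₁,m₂)=(3,-1): CG² = 5/7, CG = +√(5/7)
  (m₁,m₂)=(2,0): CG² = 5/21, CG = −√(5/21)
  (m₁,m₂)=(1,1): CG² = 1/21, CG = +√(1/21)   ← matches the target
Pairs with CG² = 1/21: (1,1): +√(1/21)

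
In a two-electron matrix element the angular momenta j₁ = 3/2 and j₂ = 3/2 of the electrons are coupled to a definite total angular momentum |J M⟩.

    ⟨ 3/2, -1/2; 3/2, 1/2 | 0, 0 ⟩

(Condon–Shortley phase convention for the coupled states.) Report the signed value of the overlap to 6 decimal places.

+√(1/4) = +0.500000

√[1·3!0!0!/4! · 1!2!2!1!0!0!] = √(1)
  +(−1)^2/∏(2,1,0,0,0,0)! = 1/2  (running 1/2)
⟨..|..⟩ = √(1)·(1/2) = +0.500000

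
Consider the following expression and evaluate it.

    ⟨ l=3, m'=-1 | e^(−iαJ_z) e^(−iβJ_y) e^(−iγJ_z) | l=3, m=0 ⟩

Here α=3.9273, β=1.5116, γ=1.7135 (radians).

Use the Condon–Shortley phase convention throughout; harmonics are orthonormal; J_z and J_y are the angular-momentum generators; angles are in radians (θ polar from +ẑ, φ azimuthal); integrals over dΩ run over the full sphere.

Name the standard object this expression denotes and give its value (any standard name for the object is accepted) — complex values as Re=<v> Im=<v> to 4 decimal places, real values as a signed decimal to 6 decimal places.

Wigner D-matrix element, Re=0.3002 Im=0.3004

This is a Wigner D-matrix element — the rotation-matrix element ⟨l m'| R(α,β,γ) |l m⟩ in the angular-momentum basis.
First d^3_{-1,0}(β=1.5116), then the phase factors e^{-i(-1)α} and e^{-i(0)γ}:
c=cos(1.511600/2)=0.727723, s=sin(1.511600/2)=0.685871; N=√[2·24·6·6]=41.569219
k∈{1,2,3} keeps every argument non-negative
  k=1: (−1)^0·41.5692/(12)·0.7277^5·0.6859^1 = +0.484913
  k=2: (−1)^1·41.5692/(4)·0.7277^3·0.6859^3 = -1.292224
  k=3: (−1)^2·41.5692/(12)·0.7277^1·0.6859^5 = +0.382621
d^3_{-1,0}(1.5116) = +0.484913 -1.292224 +0.382621 = -0.424690
D = (-0.706888-0.707325i)·(-0.424690)·(+1.000000+0.000000i) = +0.300208+0.300394i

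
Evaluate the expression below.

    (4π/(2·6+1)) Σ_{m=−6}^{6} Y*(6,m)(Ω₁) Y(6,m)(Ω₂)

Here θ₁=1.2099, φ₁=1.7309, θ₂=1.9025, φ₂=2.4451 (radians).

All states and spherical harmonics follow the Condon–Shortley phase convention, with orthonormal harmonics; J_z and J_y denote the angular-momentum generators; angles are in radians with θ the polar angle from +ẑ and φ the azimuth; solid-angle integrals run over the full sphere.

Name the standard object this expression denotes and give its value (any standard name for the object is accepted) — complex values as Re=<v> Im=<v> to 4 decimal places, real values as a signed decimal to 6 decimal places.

Legendre polynomial (addition theorem), +0.265459

This sum is the spherical-harmonic addition theorem: it equals the Legendre polynomial P_l(cos γ) of the angle γ between the two directions.
Expand P_6 via completeness: Σ_{m} conj(Y_{6,m}) at Ω₁ times Y_{6,m} at Ω₂ —
  term(m=-6) = (-0.046323, 0.101760)   from Y*(Ω₁)=(-0.185640, -0.265512), Y(Ω₂)=(-0.175487, -0.297165)
  term(m=-5) = (0.158581, -0.072615)   from Y*(Ω₁)=(-0.304009, 0.294952), Y(Ω₂)=(-0.388076, -0.137657)
  term(m=-4) = (-0.004629, -0.001355)   from Y*(Ω₁)=(0.081446, 0.060692), Y(Ω₂)=(-0.044518, 0.016534)
  term(m=-3) = (0.054566, 0.084793)   from Y*(Ω₁)=(-0.141729, 0.272030), Y(Ω₂)=(0.162961, -0.285490)
  term(m=-2) = (0.004633, -0.032314)   from Y*(Ω₁)=(0.197895, 0.065626), Y(Ω₂)=(-0.027694, -0.154106)
  term(m=-1) = (-0.050627, 0.043887)   from Y*(Ω₁)=(-0.038457, 0.238143), Y(Ω₂)=(0.213061, 0.178185)
  term(m=+0) = (0.042220, 0.000000)   from Y*(Ω₁)=(0.231566, -0.000000), Y(Ω₂)=(0.182324, 0.000000)
  term(m=+1) = (-0.050627, -0.043887)   from Y*(Ω₁)=(0.038457, 0.238143), Y(Ω₂)=(-0.213061, 0.178185)
  term(m=+2) = (0.004633, 0.032314)   from Y*(Ω₁)=(0.197895, -0.065626), Y(Ω₂)=(-0.027694, 0.154106)
  term(m=+3) = (0.054566, -0.084793)   from Y*(Ω₁)=(0.141729, 0.272030), Y(Ω₂)=(-0.162961, -0.285490)
  term(m=+4) = (-0.004629, 0.001355)   from Y*(Ω₁)=(0.081446, -0.060692), Y(Ω₂)=(-0.044518, -0.016534)
  term(m=+5) = (0.158581, 0.072615)   from Y*(Ω₁)=(0.304009, 0.294952), Y(Ω₂)=(0.388076, -0.137657)
  term(m=+6) = (-0.046323, -0.101760)   from Y*(Ω₁)=(-0.185640, 0.265512), Y(Ω₂)=(-0.175487, 0.297165)
Σ over m = (0.274619, -0.000000); ×(4π/13) → (0.265459, -0.000000). Real part: 0.265459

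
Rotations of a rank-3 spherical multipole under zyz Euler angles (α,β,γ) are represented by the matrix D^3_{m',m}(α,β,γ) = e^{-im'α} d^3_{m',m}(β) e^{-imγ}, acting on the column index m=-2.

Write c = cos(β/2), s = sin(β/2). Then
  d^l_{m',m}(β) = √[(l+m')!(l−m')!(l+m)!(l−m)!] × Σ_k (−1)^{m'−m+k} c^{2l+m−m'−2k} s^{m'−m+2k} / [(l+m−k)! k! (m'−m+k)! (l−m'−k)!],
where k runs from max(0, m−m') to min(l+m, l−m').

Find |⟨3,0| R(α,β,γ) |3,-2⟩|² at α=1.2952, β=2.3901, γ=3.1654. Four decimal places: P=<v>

D^3_{0,-2}(1.2952,2.3901,3.1654) = e^{-i·0·1.2952}·d^3_{0,-2}(2.3901)·e^{-i·-2·3.1654}. Compute d first:
With c≡cos(β/2)=0.366967 and s≡sin(β/2)=0.930234, N=[6·6·1·120]^{1/2}=65.726707
k∈{0,1} keeps every argument non-negative
  k=0: (−1)^2·65.7267/(12)·0.3670^4·0.9302^2 = +0.085951
  k=1: (−1)^3·65.7267/(12)·0.3670^2·0.9302^4 = -0.552310
d^3_{0,-2}(2.3901) = +0.085951 -0.552310 = -0.466359
|D^3_{0,-2}|² = |d^3_{0,-2}(β)|² = (-0.466359)² = 0.217491 (the z-rotation phases have unit modulus)

P=0.2175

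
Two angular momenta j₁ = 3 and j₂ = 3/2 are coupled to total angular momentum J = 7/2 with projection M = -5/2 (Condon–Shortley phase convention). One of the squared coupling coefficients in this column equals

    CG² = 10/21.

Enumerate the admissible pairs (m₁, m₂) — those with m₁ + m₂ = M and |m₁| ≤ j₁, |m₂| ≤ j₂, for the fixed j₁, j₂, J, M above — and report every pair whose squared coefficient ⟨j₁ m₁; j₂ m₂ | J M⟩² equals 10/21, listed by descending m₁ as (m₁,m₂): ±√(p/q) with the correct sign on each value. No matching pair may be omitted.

Admissible pairs with m₁+m₂ = M = -5/2: (-3,1/2), (-2,-1/2), (-1,-3/2)
  (m₁,m₂)=(-1,-3/2): CG² = 10/21, CG = +√(10/21)   ← matches the target
  (m₁,m₂)=(-2,-1/2): CG² = 1/7, CG = −√(1/7)
  (m₁,m₂)=(-3,1/2): CG² = 8/21, CG = −√(8/21)
Pairs with CG² = 10/21: (-1,-3/2): +√(10/21)

(-1,-3/2): +√(10/21)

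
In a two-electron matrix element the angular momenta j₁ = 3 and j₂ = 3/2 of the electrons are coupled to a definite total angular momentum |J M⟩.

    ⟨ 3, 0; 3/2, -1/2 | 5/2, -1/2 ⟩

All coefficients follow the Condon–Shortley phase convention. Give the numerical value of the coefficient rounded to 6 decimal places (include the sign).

j₁+j₂−J=2  J+j₁−j₂=4  J−j₁+j₂=1  j₁+j₂+J+1=8
(j₁±m₁, j₂±m₂, J±M) = (3,3,1,2,2,3)
P² = 216/35
sum k=0..1:
  [0] +1/12 = 1/12
  [1] −1/4 = -1/4
S = -1/6
C² = P²·S² = 6/35 ; C = -0.414039

-0.414039  (= −√(6/35))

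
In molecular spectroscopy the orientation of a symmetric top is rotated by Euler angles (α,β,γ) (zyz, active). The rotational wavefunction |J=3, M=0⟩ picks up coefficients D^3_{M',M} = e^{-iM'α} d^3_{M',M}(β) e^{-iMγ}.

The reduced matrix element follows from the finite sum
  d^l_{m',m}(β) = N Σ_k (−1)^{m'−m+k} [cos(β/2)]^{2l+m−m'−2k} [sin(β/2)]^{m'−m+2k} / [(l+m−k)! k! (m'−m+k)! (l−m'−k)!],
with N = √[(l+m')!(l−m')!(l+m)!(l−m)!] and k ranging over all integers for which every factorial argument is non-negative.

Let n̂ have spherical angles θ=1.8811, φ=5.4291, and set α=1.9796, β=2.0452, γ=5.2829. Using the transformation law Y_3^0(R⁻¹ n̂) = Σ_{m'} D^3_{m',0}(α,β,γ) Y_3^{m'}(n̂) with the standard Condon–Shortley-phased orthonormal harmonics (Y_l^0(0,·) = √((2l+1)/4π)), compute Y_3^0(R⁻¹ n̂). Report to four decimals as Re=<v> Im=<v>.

Re=0.1920 Im=0.0000

Need the full column D^3_{m',0} for m'=−3..3 at α=1.9796, β=2.0452, γ=5.2829.
cos(β/2)=0.521149, sin(β/2)=0.853466
d^3_{-3,0}: single k=3 term ⇒ +0.393512;  D = +0.370407-0.132857i
d^3_{-2,0}: k∈[2..3] ⇒ +0.294293 -0.789276 = -0.494983;  D = +0.338553+0.361096i
d^3_{-1,0}: k∈[1..3] ⇒ +0.113654 -0.914440 +0.817491 = +0.016705;  D = -0.006640+0.015329i
d^3_{0,0}: k∈[0..3] ⇒ +0.020034 -0.483572 +1.296912 -0.386471 = +0.446903;  D = +0.446903+0.000000i
d^3_{1,0}: k∈[0..2] ⇒ -0.113654 +0.914440 -0.817491 = -0.016705;  D = +0.006640+0.015329i
d^3_{2,0}: k∈[0..1] ⇒ +0.294293 -0.789276 = -0.494983;  D = +0.338553-0.361096i
d^3_{3,0}: single k=0 term ⇒ -0.393512;  D = -0.370407-0.132857i
Y_3^{m'}(θ=1.8811,φ=5.4291) and Σ D·Y over m':
  (+0.3704-0.1329i)·(-0.3015+0.1972i)  (+0.3386+0.3611i)·(+0.0388-0.2803i)  (-0.0066+0.0153i)·(-0.1079-0.1239i)  (+0.4469+0.0000i)·(+0.2887+0.0000i)  (+0.0066+0.0153i)·(+0.1079-0.1239i)  (+0.3386-0.3611i)·(+0.0388+0.2803i)  (-0.3704-0.1329i)·(+0.3015+0.1972i)
Y_3^0(R⁻¹ n̂) = +0.192003+0.000000i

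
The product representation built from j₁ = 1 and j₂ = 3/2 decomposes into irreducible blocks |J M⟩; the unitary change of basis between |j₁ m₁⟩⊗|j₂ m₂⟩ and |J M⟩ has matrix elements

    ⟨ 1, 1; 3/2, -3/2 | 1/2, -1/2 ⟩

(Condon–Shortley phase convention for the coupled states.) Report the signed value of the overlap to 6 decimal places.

+0.707107

triangle: 2!·0!·1!/4! = 2/24
(j±m)!: 2!·0!·0!·3!·0!·1! = 12
prefactor² = (2J+1)·Δ·N² = 2
  k=0: +1/(0!·2!·0!·0!·0!·1!) = 1/2
Σ = 1/2  ⇒  CG² = 2·(1/2)² = 1/2
CG = +√(1/2) = +0.707107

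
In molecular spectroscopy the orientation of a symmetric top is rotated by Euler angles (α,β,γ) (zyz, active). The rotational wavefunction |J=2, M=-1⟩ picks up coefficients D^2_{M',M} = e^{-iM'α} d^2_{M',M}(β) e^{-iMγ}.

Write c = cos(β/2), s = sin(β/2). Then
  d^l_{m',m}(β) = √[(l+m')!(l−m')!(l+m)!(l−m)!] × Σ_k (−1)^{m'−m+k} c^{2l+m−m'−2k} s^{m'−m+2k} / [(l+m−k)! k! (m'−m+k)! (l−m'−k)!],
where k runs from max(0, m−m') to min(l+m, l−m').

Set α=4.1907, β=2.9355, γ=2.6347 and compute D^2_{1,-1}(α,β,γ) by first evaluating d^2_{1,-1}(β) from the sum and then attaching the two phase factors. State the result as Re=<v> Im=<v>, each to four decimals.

Re=-0.0140 Im=0.9474

D^2_{1,-1}(4.1907,2.9355,2.6347) = e^{-i·1·4.1907}·d^2_{1,-1}(2.9355)·e^{-i·-1·2.6347}. Compute d first:
Half-angle: c=0.102864, s=0.994695. N=√(6·1·1·6)=6.000000
The bounds max(0,m−m')=0 and min(l+m,l−m')=1 give 2 terms
  k=0: (−1)^2·6.0000/(2)·0.1029^2·0.9947^2 = +0.031407
  k=1: (−1)^3·6.0000/(6)·0.1029^0·0.9947^4 = -0.978950
d^2_{1,-1}(2.9355) = +0.031407 -0.978950 = -0.947543
D = (-0.498345+0.866979i)·(-0.947543)·(-0.874257+0.485463i) = -0.014020+0.947439i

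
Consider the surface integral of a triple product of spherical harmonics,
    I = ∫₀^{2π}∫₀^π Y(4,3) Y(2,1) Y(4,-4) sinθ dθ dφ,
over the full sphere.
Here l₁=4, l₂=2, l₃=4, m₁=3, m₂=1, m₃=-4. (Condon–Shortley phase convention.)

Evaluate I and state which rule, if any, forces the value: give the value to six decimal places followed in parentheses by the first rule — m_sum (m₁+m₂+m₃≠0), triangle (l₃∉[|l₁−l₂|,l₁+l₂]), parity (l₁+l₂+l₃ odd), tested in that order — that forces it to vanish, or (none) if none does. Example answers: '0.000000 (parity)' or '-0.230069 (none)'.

0.198645 (none)

m-sum 0 ✓  L=10 even ✓  2≤4≤6 ✓
Π(2lᵢ+1) = 9×5×9 = 405
triangle coeff Δ(4,2,4) = 1/13860
Σ_t [0,2]: t=0:+1/192 t=1:−1/36 t=2:+1/192 = -5/288
(3j)²=20/693 [(4 2 4; 0 0 0)], sign=-1
Σ_t [1,1]: t=1:−1/1440 = -1/1440
(3j)²=7/165 [(4 2 4; 3 1 -4)], sign=-1
⇒ 4πI² = 60/121
I = (+1)√(60/121/(4π)) = 0.19864517
No selection rule forces the value: the integral is nonzero (none).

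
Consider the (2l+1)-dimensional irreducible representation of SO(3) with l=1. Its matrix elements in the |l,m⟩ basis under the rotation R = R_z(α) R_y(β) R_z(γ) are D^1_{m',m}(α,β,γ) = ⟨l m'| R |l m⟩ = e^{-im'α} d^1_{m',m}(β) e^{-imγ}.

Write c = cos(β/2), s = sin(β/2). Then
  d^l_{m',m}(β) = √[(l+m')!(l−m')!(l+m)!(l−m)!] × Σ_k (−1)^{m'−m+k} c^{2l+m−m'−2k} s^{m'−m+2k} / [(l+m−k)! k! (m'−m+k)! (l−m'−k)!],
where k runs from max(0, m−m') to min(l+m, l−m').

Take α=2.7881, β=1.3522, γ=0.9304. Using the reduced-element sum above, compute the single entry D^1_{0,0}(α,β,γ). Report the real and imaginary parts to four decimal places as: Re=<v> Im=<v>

Re=0.2169 Im=0.0000

First d^1_{0,0}(β=1.3522), then the phase factors e^{-i(0)α} and e^{-i(0)γ}:
Half-angle: c=0.780019, s=0.625756. N=√(1·1·1·1)=1.000000
The bounds max(0,m−m')=0 and min(l+m,l−m')=1 give 2 terms
  k=0: (−1)^0·1.0000/(1)·0.7800^2·0.6258^0 = +0.608430
  k=1: (−1)^1·1.0000/(1)·0.7800^0·0.6258^2 = -0.391570
d^1_{0,0}(1.3522) = +0.608430 -0.391570 = +0.216860
D = (+1.000000+0.000000i)·(+0.216860)·(+1.000000+0.000000i) = +0.216860+0.000000i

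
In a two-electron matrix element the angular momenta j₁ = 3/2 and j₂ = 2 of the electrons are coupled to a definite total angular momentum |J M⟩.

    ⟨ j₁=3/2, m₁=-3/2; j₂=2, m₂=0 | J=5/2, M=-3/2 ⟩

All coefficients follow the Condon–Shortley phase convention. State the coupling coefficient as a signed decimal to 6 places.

j₁+j₂−J=1  J+j₁−j₂=2  J−j₁+j₂=3  j₁+j₂+J+1=7
(j₁±m₁, j₂±m₂, J±M) = (0,3,2,2,1,4)
P² = 288/35
sum k=1..1:
  [1] −1/4 = -1/4
S = -1/4
C² = P²·S² = 18/35 ; C = -0.717137

−√(18/35) ≈ -0.717137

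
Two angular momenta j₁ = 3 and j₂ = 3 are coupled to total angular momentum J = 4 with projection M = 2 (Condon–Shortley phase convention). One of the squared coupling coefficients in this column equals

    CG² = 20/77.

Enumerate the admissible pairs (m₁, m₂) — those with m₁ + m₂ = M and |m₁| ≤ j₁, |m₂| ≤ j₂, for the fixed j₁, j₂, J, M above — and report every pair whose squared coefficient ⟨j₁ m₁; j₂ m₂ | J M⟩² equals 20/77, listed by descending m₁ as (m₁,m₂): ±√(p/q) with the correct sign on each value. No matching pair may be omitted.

(1,1): −√(20/77)

Admissible pairs with m₁+m₂ = M = 2: (-1,3), (0,2), (1,1), (2,0), (3,-1)
  (m₁,m₂)=(3,-1): CG² = 27/77, CG = +√(27/77)
  (m₁,m₂)=(2,0): CG² = 3/154, CG = +√(3/154)
  (m₁,m₂)=(1,1): CG² = 20/77, CG = −√(20/77)   ← matches the target
  (m₁,m₂)=(0,2): CG² = 3/154, CG = +√(3/154)
  (m₁,m₂)=(-1,3): CG² = 27/77, CG = +√(27/77)
Pairs with CG² = 20/77: (1,1): −√(20/77)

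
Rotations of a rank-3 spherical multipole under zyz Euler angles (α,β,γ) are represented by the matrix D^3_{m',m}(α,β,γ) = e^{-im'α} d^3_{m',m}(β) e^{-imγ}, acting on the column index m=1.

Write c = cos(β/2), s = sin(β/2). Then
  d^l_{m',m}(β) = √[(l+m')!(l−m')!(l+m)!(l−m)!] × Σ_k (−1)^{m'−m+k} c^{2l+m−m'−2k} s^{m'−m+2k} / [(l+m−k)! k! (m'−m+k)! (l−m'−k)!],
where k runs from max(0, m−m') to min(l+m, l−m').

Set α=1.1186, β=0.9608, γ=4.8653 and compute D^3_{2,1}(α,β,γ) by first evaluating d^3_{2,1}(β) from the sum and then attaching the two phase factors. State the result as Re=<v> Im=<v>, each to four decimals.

Re=-0.2500 Im=0.2676

First d^3_{2,1}(β=0.9608), then the phase factors e^{-i(2)α} and e^{-i(1)γ}:
c=cos(0.960800/2)=0.886810, s=sin(0.960800/2)=0.462134; N=√[120·1·24·2]=75.894664
k∈{0,1} keeps every argument non-negative
  k=0: (−1)^1·75.8947/(24)·0.8868^5·0.4621^1 = -0.801532
  k=1: (−1)^2·75.8947/(12)·0.8868^3·0.4621^3 = +0.435337
d^3_{2,1}(0.9608) = -0.801532 +0.435337 = -0.366196
D = (-0.618163-0.786050i)·(-0.366196)·(+0.152316+0.988332i) = -0.250010+0.267571i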